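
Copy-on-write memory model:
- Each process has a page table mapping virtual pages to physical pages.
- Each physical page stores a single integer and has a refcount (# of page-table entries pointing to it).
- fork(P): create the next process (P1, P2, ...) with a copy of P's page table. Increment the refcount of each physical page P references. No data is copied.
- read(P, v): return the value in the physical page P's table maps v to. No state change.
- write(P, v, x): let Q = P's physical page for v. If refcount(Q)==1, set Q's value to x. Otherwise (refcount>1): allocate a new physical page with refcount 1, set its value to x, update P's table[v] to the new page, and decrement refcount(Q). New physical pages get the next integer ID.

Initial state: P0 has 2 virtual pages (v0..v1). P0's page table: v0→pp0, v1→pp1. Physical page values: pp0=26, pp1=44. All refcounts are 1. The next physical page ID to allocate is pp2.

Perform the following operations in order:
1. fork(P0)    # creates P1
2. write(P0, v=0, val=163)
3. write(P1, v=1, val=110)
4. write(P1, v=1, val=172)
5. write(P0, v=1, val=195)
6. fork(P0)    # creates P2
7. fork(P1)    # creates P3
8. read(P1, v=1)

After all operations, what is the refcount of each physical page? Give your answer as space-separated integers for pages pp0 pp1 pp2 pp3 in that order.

Op 1: fork(P0) -> P1. 2 ppages; refcounts: pp0:2 pp1:2
Op 2: write(P0, v0, 163). refcount(pp0)=2>1 -> COPY to pp2. 3 ppages; refcounts: pp0:1 pp1:2 pp2:1
Op 3: write(P1, v1, 110). refcount(pp1)=2>1 -> COPY to pp3. 4 ppages; refcounts: pp0:1 pp1:1 pp2:1 pp3:1
Op 4: write(P1, v1, 172). refcount(pp3)=1 -> write in place. 4 ppages; refcounts: pp0:1 pp1:1 pp2:1 pp3:1
Op 5: write(P0, v1, 195). refcount(pp1)=1 -> write in place. 4 ppages; refcounts: pp0:1 pp1:1 pp2:1 pp3:1
Op 6: fork(P0) -> P2. 4 ppages; refcounts: pp0:1 pp1:2 pp2:2 pp3:1
Op 7: fork(P1) -> P3. 4 ppages; refcounts: pp0:2 pp1:2 pp2:2 pp3:2
Op 8: read(P1, v1) -> 172. No state change.

Answer: 2 2 2 2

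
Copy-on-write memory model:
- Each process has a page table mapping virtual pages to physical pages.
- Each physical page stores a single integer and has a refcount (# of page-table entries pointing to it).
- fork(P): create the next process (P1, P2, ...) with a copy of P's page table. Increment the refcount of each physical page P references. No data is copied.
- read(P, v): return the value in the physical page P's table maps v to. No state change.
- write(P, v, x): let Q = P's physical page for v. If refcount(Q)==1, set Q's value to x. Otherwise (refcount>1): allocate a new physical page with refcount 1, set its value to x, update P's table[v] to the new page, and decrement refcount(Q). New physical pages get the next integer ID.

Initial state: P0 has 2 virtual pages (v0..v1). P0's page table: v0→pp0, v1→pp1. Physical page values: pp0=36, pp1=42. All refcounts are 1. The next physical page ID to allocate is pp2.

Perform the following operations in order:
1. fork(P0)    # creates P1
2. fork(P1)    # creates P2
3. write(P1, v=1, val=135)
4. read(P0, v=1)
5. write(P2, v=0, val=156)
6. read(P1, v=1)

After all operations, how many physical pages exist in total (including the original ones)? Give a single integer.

Op 1: fork(P0) -> P1. 2 ppages; refcounts: pp0:2 pp1:2
Op 2: fork(P1) -> P2. 2 ppages; refcounts: pp0:3 pp1:3
Op 3: write(P1, v1, 135). refcount(pp1)=3>1 -> COPY to pp2. 3 ppages; refcounts: pp0:3 pp1:2 pp2:1
Op 4: read(P0, v1) -> 42. No state change.
Op 5: write(P2, v0, 156). refcount(pp0)=3>1 -> COPY to pp3. 4 ppages; refcounts: pp0:2 pp1:2 pp2:1 pp3:1
Op 6: read(P1, v1) -> 135. No state change.

Answer: 4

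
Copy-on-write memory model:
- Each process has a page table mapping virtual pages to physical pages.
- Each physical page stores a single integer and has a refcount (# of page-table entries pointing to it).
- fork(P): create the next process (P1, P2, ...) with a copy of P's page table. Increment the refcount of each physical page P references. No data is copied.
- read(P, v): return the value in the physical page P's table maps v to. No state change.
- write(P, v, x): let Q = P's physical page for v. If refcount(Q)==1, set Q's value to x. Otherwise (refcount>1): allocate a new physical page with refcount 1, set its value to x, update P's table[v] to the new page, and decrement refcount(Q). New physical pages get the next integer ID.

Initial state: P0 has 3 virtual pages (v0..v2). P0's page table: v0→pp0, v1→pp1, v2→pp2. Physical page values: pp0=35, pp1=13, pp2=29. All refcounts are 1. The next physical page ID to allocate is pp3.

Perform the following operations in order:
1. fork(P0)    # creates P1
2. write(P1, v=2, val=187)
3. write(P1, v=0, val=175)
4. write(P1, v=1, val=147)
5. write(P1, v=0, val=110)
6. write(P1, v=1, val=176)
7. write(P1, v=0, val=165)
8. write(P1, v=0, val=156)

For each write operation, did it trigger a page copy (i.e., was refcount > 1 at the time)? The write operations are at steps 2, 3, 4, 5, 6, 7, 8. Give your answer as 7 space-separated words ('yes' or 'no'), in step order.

Op 1: fork(P0) -> P1. 3 ppages; refcounts: pp0:2 pp1:2 pp2:2
Op 2: write(P1, v2, 187). refcount(pp2)=2>1 -> COPY to pp3. 4 ppages; refcounts: pp0:2 pp1:2 pp2:1 pp3:1
Op 3: write(P1, v0, 175). refcount(pp0)=2>1 -> COPY to pp4. 5 ppages; refcounts: pp0:1 pp1:2 pp2:1 pp3:1 pp4:1
Op 4: write(P1, v1, 147). refcount(pp1)=2>1 -> COPY to pp5. 6 ppages; refcounts: pp0:1 pp1:1 pp2:1 pp3:1 pp4:1 pp5:1
Op 5: write(P1, v0, 110). refcount(pp4)=1 -> write in place. 6 ppages; refcounts: pp0:1 pp1:1 pp2:1 pp3:1 pp4:1 pp5:1
Op 6: write(P1, v1, 176). refcount(pp5)=1 -> write in place. 6 ppages; refcounts: pp0:1 pp1:1 pp2:1 pp3:1 pp4:1 pp5:1
Op 7: write(P1, v0, 165). refcount(pp4)=1 -> write in place. 6 ppages; refcounts: pp0:1 pp1:1 pp2:1 pp3:1 pp4:1 pp5:1
Op 8: write(P1, v0, 156). refcount(pp4)=1 -> write in place. 6 ppages; refcounts: pp0:1 pp1:1 pp2:1 pp3:1 pp4:1 pp5:1

yes yes yes no no no no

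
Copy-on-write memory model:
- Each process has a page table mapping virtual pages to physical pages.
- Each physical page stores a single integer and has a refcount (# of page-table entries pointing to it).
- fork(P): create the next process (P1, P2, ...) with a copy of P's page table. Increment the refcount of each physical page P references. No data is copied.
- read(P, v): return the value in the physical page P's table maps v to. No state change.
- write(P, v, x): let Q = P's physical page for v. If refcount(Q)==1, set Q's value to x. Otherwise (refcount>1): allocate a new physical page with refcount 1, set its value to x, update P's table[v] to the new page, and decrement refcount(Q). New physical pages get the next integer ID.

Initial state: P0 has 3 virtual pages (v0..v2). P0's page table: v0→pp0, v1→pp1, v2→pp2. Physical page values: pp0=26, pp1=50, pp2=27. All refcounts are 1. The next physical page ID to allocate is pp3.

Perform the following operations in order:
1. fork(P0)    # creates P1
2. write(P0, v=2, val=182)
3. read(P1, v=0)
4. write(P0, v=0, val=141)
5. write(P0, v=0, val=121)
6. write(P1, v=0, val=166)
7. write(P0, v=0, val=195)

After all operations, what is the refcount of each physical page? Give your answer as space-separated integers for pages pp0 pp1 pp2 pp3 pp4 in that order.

Answer: 1 2 1 1 1

Derivation:
Op 1: fork(P0) -> P1. 3 ppages; refcounts: pp0:2 pp1:2 pp2:2
Op 2: write(P0, v2, 182). refcount(pp2)=2>1 -> COPY to pp3. 4 ppages; refcounts: pp0:2 pp1:2 pp2:1 pp3:1
Op 3: read(P1, v0) -> 26. No state change.
Op 4: write(P0, v0, 141). refcount(pp0)=2>1 -> COPY to pp4. 5 ppages; refcounts: pp0:1 pp1:2 pp2:1 pp3:1 pp4:1
Op 5: write(P0, v0, 121). refcount(pp4)=1 -> write in place. 5 ppages; refcounts: pp0:1 pp1:2 pp2:1 pp3:1 pp4:1
Op 6: write(P1, v0, 166). refcount(pp0)=1 -> write in place. 5 ppages; refcounts: pp0:1 pp1:2 pp2:1 pp3:1 pp4:1
Op 7: write(P0, v0, 195). refcount(pp4)=1 -> write in place. 5 ppages; refcounts: pp0:1 pp1:2 pp2:1 pp3:1 pp4:1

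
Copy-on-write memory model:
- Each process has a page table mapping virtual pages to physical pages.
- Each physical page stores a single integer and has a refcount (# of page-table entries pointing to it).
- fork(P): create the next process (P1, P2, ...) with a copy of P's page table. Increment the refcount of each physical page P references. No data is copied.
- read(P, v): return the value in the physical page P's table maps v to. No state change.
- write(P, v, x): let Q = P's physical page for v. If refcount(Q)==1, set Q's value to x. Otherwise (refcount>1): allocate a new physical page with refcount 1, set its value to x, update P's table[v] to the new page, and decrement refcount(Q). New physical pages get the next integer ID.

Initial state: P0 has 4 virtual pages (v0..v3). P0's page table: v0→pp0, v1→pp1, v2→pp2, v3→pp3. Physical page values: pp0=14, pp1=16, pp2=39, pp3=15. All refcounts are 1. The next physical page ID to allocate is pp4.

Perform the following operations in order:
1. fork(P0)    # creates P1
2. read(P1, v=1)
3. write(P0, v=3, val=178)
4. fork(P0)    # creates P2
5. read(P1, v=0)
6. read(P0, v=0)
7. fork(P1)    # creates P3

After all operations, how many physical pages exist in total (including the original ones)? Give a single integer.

Op 1: fork(P0) -> P1. 4 ppages; refcounts: pp0:2 pp1:2 pp2:2 pp3:2
Op 2: read(P1, v1) -> 16. No state change.
Op 3: write(P0, v3, 178). refcount(pp3)=2>1 -> COPY to pp4. 5 ppages; refcounts: pp0:2 pp1:2 pp2:2 pp3:1 pp4:1
Op 4: fork(P0) -> P2. 5 ppages; refcounts: pp0:3 pp1:3 pp2:3 pp3:1 pp4:2
Op 5: read(P1, v0) -> 14. No state change.
Op 6: read(P0, v0) -> 14. No state change.
Op 7: fork(P1) -> P3. 5 ppages; refcounts: pp0:4 pp1:4 pp2:4 pp3:2 pp4:2

Answer: 5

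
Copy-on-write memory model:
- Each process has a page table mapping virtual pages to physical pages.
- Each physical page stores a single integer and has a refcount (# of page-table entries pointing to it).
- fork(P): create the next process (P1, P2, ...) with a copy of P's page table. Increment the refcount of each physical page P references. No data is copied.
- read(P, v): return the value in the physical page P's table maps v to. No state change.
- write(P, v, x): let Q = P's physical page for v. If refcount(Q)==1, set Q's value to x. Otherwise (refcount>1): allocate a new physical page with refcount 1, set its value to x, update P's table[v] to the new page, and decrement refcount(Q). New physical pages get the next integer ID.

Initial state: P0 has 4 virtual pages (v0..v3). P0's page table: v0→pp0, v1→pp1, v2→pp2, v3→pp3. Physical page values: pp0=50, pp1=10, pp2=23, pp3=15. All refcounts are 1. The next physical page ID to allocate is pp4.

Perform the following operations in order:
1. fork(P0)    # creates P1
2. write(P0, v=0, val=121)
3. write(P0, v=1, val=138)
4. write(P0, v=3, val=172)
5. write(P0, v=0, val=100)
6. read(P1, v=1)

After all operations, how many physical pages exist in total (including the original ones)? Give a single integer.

Answer: 7

Derivation:
Op 1: fork(P0) -> P1. 4 ppages; refcounts: pp0:2 pp1:2 pp2:2 pp3:2
Op 2: write(P0, v0, 121). refcount(pp0)=2>1 -> COPY to pp4. 5 ppages; refcounts: pp0:1 pp1:2 pp2:2 pp3:2 pp4:1
Op 3: write(P0, v1, 138). refcount(pp1)=2>1 -> COPY to pp5. 6 ppages; refcounts: pp0:1 pp1:1 pp2:2 pp3:2 pp4:1 pp5:1
Op 4: write(P0, v3, 172). refcount(pp3)=2>1 -> COPY to pp6. 7 ppages; refcounts: pp0:1 pp1:1 pp2:2 pp3:1 pp4:1 pp5:1 pp6:1
Op 5: write(P0, v0, 100). refcount(pp4)=1 -> write in place. 7 ppages; refcounts: pp0:1 pp1:1 pp2:2 pp3:1 pp4:1 pp5:1 pp6:1
Op 6: read(P1, v1) -> 10. No state change.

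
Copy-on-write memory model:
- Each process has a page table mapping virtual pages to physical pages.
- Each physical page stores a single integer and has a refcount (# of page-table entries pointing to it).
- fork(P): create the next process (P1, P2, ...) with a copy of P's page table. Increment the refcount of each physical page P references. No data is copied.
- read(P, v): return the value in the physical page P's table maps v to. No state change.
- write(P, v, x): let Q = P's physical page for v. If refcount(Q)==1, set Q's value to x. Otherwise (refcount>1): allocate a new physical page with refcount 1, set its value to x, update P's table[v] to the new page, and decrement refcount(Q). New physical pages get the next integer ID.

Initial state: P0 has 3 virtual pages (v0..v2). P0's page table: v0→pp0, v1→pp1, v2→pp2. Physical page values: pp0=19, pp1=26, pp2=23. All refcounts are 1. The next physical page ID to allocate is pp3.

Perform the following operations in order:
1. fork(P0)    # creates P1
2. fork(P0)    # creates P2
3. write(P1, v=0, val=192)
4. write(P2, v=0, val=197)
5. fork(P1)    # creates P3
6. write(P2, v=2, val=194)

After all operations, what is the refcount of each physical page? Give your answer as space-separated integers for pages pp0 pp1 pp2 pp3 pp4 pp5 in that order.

Op 1: fork(P0) -> P1. 3 ppages; refcounts: pp0:2 pp1:2 pp2:2
Op 2: fork(P0) -> P2. 3 ppages; refcounts: pp0:3 pp1:3 pp2:3
Op 3: write(P1, v0, 192). refcount(pp0)=3>1 -> COPY to pp3. 4 ppages; refcounts: pp0:2 pp1:3 pp2:3 pp3:1
Op 4: write(P2, v0, 197). refcount(pp0)=2>1 -> COPY to pp4. 5 ppages; refcounts: pp0:1 pp1:3 pp2:3 pp3:1 pp4:1
Op 5: fork(P1) -> P3. 5 ppages; refcounts: pp0:1 pp1:4 pp2:4 pp3:2 pp4:1
Op 6: write(P2, v2, 194). refcount(pp2)=4>1 -> COPY to pp5. 6 ppages; refcounts: pp0:1 pp1:4 pp2:3 pp3:2 pp4:1 pp5:1

Answer: 1 4 3 2 1 1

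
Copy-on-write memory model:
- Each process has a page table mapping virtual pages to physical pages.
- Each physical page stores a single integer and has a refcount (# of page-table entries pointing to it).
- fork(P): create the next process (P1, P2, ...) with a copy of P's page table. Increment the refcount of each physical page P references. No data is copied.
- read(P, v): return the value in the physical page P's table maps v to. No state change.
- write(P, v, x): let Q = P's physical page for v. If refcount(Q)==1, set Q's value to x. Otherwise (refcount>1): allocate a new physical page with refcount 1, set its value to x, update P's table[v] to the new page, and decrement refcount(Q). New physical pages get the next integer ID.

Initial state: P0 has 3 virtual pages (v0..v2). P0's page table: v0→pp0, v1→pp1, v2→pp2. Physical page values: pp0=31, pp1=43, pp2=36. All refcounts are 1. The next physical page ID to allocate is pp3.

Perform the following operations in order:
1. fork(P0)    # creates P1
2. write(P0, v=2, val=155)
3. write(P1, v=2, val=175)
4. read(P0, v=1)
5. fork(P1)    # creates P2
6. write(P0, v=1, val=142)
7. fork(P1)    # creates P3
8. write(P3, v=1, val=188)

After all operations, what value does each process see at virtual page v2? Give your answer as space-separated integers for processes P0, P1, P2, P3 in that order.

Op 1: fork(P0) -> P1. 3 ppages; refcounts: pp0:2 pp1:2 pp2:2
Op 2: write(P0, v2, 155). refcount(pp2)=2>1 -> COPY to pp3. 4 ppages; refcounts: pp0:2 pp1:2 pp2:1 pp3:1
Op 3: write(P1, v2, 175). refcount(pp2)=1 -> write in place. 4 ppages; refcounts: pp0:2 pp1:2 pp2:1 pp3:1
Op 4: read(P0, v1) -> 43. No state change.
Op 5: fork(P1) -> P2. 4 ppages; refcounts: pp0:3 pp1:3 pp2:2 pp3:1
Op 6: write(P0, v1, 142). refcount(pp1)=3>1 -> COPY to pp4. 5 ppages; refcounts: pp0:3 pp1:2 pp2:2 pp3:1 pp4:1
Op 7: fork(P1) -> P3. 5 ppages; refcounts: pp0:4 pp1:3 pp2:3 pp3:1 pp4:1
Op 8: write(P3, v1, 188). refcount(pp1)=3>1 -> COPY to pp5. 6 ppages; refcounts: pp0:4 pp1:2 pp2:3 pp3:1 pp4:1 pp5:1
P0: v2 -> pp3 = 155
P1: v2 -> pp2 = 175
P2: v2 -> pp2 = 175
P3: v2 -> pp2 = 175

Answer: 155 175 175 175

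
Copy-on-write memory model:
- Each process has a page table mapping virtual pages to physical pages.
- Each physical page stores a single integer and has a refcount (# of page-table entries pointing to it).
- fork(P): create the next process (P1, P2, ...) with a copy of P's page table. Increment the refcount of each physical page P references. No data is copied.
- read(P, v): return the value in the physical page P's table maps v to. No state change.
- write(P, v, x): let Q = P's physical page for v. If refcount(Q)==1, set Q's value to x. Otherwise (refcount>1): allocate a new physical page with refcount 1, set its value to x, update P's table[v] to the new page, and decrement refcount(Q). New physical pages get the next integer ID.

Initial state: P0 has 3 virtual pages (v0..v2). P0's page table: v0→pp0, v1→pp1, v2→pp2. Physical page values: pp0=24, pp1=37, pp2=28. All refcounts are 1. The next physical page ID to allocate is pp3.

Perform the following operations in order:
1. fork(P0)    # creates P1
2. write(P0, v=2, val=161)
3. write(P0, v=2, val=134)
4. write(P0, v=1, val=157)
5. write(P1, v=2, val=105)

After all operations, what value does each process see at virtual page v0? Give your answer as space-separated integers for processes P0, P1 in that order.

Op 1: fork(P0) -> P1. 3 ppages; refcounts: pp0:2 pp1:2 pp2:2
Op 2: write(P0, v2, 161). refcount(pp2)=2>1 -> COPY to pp3. 4 ppages; refcounts: pp0:2 pp1:2 pp2:1 pp3:1
Op 3: write(P0, v2, 134). refcount(pp3)=1 -> write in place. 4 ppages; refcounts: pp0:2 pp1:2 pp2:1 pp3:1
Op 4: write(P0, v1, 157). refcount(pp1)=2>1 -> COPY to pp4. 5 ppages; refcounts: pp0:2 pp1:1 pp2:1 pp3:1 pp4:1
Op 5: write(P1, v2, 105). refcount(pp2)=1 -> write in place. 5 ppages; refcounts: pp0:2 pp1:1 pp2:1 pp3:1 pp4:1
P0: v0 -> pp0 = 24
P1: v0 -> pp0 = 24

Answer: 24 24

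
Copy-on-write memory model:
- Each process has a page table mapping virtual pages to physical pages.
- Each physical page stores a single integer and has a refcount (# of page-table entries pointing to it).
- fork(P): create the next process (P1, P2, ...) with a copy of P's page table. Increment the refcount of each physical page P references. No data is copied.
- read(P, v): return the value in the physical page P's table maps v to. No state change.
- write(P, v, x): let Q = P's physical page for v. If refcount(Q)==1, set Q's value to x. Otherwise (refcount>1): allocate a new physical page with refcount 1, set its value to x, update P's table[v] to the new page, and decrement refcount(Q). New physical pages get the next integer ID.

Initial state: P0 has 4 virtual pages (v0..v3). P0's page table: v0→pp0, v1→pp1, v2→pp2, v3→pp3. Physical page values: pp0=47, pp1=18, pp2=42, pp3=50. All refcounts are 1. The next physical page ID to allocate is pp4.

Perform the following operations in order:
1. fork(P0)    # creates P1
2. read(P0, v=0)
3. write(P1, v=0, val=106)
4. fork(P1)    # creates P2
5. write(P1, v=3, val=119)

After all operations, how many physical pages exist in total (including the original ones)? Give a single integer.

Op 1: fork(P0) -> P1. 4 ppages; refcounts: pp0:2 pp1:2 pp2:2 pp3:2
Op 2: read(P0, v0) -> 47. No state change.
Op 3: write(P1, v0, 106). refcount(pp0)=2>1 -> COPY to pp4. 5 ppages; refcounts: pp0:1 pp1:2 pp2:2 pp3:2 pp4:1
Op 4: fork(P1) -> P2. 5 ppages; refcounts: pp0:1 pp1:3 pp2:3 pp3:3 pp4:2
Op 5: write(P1, v3, 119). refcount(pp3)=3>1 -> COPY to pp5. 6 ppages; refcounts: pp0:1 pp1:3 pp2:3 pp3:2 pp4:2 pp5:1

Answer: 6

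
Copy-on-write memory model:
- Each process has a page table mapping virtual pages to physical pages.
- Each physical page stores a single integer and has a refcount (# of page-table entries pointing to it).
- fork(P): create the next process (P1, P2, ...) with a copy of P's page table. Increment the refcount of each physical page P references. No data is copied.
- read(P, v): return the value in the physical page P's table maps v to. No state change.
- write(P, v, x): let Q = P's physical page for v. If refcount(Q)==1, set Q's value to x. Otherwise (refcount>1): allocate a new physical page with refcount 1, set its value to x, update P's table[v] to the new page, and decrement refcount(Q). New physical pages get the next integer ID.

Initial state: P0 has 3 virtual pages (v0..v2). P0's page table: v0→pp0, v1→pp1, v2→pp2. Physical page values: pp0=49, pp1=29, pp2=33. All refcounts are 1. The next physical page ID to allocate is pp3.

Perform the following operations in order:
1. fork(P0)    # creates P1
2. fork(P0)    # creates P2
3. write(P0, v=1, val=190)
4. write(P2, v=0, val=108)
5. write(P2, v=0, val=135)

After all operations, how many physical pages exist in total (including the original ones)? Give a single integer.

Op 1: fork(P0) -> P1. 3 ppages; refcounts: pp0:2 pp1:2 pp2:2
Op 2: fork(P0) -> P2. 3 ppages; refcounts: pp0:3 pp1:3 pp2:3
Op 3: write(P0, v1, 190). refcount(pp1)=3>1 -> COPY to pp3. 4 ppages; refcounts: pp0:3 pp1:2 pp2:3 pp3:1
Op 4: write(P2, v0, 108). refcount(pp0)=3>1 -> COPY to pp4. 5 ppages; refcounts: pp0:2 pp1:2 pp2:3 pp3:1 pp4:1
Op 5: write(P2, v0, 135). refcount(pp4)=1 -> write in place. 5 ppages; refcounts: pp0:2 pp1:2 pp2:3 pp3:1 pp4:1

Answer: 5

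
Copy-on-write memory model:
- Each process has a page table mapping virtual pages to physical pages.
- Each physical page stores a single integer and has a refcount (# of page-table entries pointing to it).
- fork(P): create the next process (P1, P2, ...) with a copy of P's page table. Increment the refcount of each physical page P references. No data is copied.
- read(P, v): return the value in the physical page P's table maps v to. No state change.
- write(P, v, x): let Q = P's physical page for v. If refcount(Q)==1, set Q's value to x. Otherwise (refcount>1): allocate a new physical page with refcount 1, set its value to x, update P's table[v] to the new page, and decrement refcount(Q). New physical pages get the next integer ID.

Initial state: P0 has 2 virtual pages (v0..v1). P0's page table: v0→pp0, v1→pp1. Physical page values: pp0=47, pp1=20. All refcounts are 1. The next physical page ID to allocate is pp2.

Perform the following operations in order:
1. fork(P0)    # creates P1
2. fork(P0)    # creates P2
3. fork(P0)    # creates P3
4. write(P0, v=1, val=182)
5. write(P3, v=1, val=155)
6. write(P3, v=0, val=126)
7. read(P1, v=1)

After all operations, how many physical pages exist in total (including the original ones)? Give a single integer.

Op 1: fork(P0) -> P1. 2 ppages; refcounts: pp0:2 pp1:2
Op 2: fork(P0) -> P2. 2 ppages; refcounts: pp0:3 pp1:3
Op 3: fork(P0) -> P3. 2 ppages; refcounts: pp0:4 pp1:4
Op 4: write(P0, v1, 182). refcount(pp1)=4>1 -> COPY to pp2. 3 ppages; refcounts: pp0:4 pp1:3 pp2:1
Op 5: write(P3, v1, 155). refcount(pp1)=3>1 -> COPY to pp3. 4 ppages; refcounts: pp0:4 pp1:2 pp2:1 pp3:1
Op 6: write(P3, v0, 126). refcount(pp0)=4>1 -> COPY to pp4. 5 ppages; refcounts: pp0:3 pp1:2 pp2:1 pp3:1 pp4:1
Op 7: read(P1, v1) -> 20. No state change.

Answer: 5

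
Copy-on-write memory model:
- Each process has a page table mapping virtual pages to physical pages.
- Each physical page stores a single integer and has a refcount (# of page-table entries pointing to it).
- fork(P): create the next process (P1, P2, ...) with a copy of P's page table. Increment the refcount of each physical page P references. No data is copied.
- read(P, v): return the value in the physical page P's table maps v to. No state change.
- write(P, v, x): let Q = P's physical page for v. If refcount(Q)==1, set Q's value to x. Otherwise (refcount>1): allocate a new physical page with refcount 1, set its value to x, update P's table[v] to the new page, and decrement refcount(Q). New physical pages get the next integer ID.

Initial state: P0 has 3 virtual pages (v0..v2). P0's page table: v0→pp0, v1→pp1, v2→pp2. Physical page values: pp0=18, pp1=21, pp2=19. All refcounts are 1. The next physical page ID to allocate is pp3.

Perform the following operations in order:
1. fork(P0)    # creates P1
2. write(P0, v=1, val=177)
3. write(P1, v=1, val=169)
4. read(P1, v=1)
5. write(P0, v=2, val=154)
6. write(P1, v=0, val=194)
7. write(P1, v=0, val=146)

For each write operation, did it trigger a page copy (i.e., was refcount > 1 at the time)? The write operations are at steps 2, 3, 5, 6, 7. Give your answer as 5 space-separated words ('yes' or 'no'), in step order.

Op 1: fork(P0) -> P1. 3 ppages; refcounts: pp0:2 pp1:2 pp2:2
Op 2: write(P0, v1, 177). refcount(pp1)=2>1 -> COPY to pp3. 4 ppages; refcounts: pp0:2 pp1:1 pp2:2 pp3:1
Op 3: write(P1, v1, 169). refcount(pp1)=1 -> write in place. 4 ppages; refcounts: pp0:2 pp1:1 pp2:2 pp3:1
Op 4: read(P1, v1) -> 169. No state change.
Op 5: write(P0, v2, 154). refcount(pp2)=2>1 -> COPY to pp4. 5 ppages; refcounts: pp0:2 pp1:1 pp2:1 pp3:1 pp4:1
Op 6: write(P1, v0, 194). refcount(pp0)=2>1 -> COPY to pp5. 6 ppages; refcounts: pp0:1 pp1:1 pp2:1 pp3:1 pp4:1 pp5:1
Op 7: write(P1, v0, 146). refcount(pp5)=1 -> write in place. 6 ppages; refcounts: pp0:1 pp1:1 pp2:1 pp3:1 pp4:1 pp5:1

yes no yes yes no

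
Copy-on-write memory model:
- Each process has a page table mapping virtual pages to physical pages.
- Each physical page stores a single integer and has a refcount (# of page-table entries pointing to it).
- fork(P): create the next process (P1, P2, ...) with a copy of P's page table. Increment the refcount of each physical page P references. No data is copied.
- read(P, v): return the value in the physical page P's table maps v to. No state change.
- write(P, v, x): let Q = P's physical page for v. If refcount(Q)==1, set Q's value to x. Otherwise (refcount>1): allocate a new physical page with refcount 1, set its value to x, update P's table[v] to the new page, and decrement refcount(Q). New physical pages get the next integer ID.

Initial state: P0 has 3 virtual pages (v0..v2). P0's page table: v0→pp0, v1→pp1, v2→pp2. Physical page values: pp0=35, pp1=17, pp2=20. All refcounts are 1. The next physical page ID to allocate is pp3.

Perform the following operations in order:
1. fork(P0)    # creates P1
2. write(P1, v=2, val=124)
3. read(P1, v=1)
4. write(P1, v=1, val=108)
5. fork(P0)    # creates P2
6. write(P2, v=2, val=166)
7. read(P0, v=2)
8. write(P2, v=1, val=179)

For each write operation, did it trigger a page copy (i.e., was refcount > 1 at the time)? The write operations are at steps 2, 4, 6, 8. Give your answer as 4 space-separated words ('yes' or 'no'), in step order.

Op 1: fork(P0) -> P1. 3 ppages; refcounts: pp0:2 pp1:2 pp2:2
Op 2: write(P1, v2, 124). refcount(pp2)=2>1 -> COPY to pp3. 4 ppages; refcounts: pp0:2 pp1:2 pp2:1 pp3:1
Op 3: read(P1, v1) -> 17. No state change.
Op 4: write(P1, v1, 108). refcount(pp1)=2>1 -> COPY to pp4. 5 ppages; refcounts: pp0:2 pp1:1 pp2:1 pp3:1 pp4:1
Op 5: fork(P0) -> P2. 5 ppages; refcounts: pp0:3 pp1:2 pp2:2 pp3:1 pp4:1
Op 6: write(P2, v2, 166). refcount(pp2)=2>1 -> COPY to pp5. 6 ppages; refcounts: pp0:3 pp1:2 pp2:1 pp3:1 pp4:1 pp5:1
Op 7: read(P0, v2) -> 20. No state change.
Op 8: write(P2, v1, 179). refcount(pp1)=2>1 -> COPY to pp6. 7 ppages; refcounts: pp0:3 pp1:1 pp2:1 pp3:1 pp4:1 pp5:1 pp6:1

yes yes yes yes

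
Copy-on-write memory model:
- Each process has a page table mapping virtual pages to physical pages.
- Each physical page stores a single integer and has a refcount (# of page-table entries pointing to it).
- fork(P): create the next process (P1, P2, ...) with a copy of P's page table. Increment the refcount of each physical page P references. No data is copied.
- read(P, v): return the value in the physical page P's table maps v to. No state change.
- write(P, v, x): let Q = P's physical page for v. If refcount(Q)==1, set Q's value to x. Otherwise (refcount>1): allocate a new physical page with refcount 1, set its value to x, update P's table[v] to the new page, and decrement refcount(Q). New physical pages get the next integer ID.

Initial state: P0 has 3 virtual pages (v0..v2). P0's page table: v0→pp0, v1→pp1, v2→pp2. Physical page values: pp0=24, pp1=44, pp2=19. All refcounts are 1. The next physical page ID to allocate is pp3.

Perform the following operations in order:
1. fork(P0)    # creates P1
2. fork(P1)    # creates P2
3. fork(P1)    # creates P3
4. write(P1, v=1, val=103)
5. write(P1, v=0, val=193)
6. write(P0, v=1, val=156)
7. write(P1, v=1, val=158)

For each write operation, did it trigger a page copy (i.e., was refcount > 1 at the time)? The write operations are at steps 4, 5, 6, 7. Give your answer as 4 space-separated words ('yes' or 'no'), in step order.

Op 1: fork(P0) -> P1. 3 ppages; refcounts: pp0:2 pp1:2 pp2:2
Op 2: fork(P1) -> P2. 3 ppages; refcounts: pp0:3 pp1:3 pp2:3
Op 3: fork(P1) -> P3. 3 ppages; refcounts: pp0:4 pp1:4 pp2:4
Op 4: write(P1, v1, 103). refcount(pp1)=4>1 -> COPY to pp3. 4 ppages; refcounts: pp0:4 pp1:3 pp2:4 pp3:1
Op 5: write(P1, v0, 193). refcount(pp0)=4>1 -> COPY to pp4. 5 ppages; refcounts: pp0:3 pp1:3 pp2:4 pp3:1 pp4:1
Op 6: write(P0, v1, 156). refcount(pp1)=3>1 -> COPY to pp5. 6 ppages; refcounts: pp0:3 pp1:2 pp2:4 pp3:1 pp4:1 pp5:1
Op 7: write(P1, v1, 158). refcount(pp3)=1 -> write in place. 6 ppages; refcounts: pp0:3 pp1:2 pp2:4 pp3:1 pp4:1 pp5:1

yes yes yes no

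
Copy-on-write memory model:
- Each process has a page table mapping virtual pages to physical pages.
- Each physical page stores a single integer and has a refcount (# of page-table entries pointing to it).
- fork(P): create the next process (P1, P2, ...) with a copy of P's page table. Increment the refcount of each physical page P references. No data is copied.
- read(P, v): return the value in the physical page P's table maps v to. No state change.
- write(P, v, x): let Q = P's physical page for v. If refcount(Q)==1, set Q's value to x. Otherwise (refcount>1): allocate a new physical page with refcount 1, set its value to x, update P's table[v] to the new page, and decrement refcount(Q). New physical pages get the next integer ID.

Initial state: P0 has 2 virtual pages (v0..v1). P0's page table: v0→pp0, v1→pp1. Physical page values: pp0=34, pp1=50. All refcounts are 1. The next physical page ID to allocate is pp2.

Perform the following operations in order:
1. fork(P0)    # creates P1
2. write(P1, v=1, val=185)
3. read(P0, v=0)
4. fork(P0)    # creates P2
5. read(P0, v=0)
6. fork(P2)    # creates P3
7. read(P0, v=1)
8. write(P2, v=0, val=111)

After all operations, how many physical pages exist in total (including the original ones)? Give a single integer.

Answer: 4

Derivation:
Op 1: fork(P0) -> P1. 2 ppages; refcounts: pp0:2 pp1:2
Op 2: write(P1, v1, 185). refcount(pp1)=2>1 -> COPY to pp2. 3 ppages; refcounts: pp0:2 pp1:1 pp2:1
Op 3: read(P0, v0) -> 34. No state change.
Op 4: fork(P0) -> P2. 3 ppages; refcounts: pp0:3 pp1:2 pp2:1
Op 5: read(P0, v0) -> 34. No state change.
Op 6: fork(P2) -> P3. 3 ppages; refcounts: pp0:4 pp1:3 pp2:1
Op 7: read(P0, v1) -> 50. No state change.
Op 8: write(P2, v0, 111). refcount(pp0)=4>1 -> COPY to pp3. 4 ppages; refcounts: pp0:3 pp1:3 pp2:1 pp3:1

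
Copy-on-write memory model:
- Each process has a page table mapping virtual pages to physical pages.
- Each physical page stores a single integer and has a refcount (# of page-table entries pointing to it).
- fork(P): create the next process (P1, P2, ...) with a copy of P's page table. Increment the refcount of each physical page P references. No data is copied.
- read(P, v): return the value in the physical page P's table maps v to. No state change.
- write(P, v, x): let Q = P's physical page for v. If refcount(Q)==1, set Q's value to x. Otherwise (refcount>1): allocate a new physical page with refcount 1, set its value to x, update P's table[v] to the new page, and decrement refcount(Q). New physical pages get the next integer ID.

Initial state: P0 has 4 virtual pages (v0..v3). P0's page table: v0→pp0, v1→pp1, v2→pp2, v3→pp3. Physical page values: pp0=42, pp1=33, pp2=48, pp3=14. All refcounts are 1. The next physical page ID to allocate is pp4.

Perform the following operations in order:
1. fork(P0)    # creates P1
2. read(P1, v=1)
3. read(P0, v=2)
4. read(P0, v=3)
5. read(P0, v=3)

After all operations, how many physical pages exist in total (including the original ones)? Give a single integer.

Answer: 4

Derivation:
Op 1: fork(P0) -> P1. 4 ppages; refcounts: pp0:2 pp1:2 pp2:2 pp3:2
Op 2: read(P1, v1) -> 33. No state change.
Op 3: read(P0, v2) -> 48. No state change.
Op 4: read(P0, v3) -> 14. No state change.
Op 5: read(P0, v3) -> 14. No state change.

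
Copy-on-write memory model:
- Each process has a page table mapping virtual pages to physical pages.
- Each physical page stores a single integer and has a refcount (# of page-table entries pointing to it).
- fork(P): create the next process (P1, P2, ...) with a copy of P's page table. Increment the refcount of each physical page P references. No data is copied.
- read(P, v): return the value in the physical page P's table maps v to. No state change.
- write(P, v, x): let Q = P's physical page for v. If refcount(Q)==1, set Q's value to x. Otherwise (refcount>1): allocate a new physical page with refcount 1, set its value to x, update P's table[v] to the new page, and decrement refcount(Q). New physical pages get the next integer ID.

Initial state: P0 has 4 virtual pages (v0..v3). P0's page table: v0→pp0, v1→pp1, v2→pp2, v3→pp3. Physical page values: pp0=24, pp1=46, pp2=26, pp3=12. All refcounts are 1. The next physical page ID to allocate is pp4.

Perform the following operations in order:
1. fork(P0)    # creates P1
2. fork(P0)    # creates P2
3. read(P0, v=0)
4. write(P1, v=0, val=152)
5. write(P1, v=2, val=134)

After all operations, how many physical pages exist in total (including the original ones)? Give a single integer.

Answer: 6

Derivation:
Op 1: fork(P0) -> P1. 4 ppages; refcounts: pp0:2 pp1:2 pp2:2 pp3:2
Op 2: fork(P0) -> P2. 4 ppages; refcounts: pp0:3 pp1:3 pp2:3 pp3:3
Op 3: read(P0, v0) -> 24. No state change.
Op 4: write(P1, v0, 152). refcount(pp0)=3>1 -> COPY to pp4. 5 ppages; refcounts: pp0:2 pp1:3 pp2:3 pp3:3 pp4:1
Op 5: write(P1, v2, 134). refcount(pp2)=3>1 -> COPY to pp5. 6 ppages; refcounts: pp0:2 pp1:3 pp2:2 pp3:3 pp4:1 pp5:1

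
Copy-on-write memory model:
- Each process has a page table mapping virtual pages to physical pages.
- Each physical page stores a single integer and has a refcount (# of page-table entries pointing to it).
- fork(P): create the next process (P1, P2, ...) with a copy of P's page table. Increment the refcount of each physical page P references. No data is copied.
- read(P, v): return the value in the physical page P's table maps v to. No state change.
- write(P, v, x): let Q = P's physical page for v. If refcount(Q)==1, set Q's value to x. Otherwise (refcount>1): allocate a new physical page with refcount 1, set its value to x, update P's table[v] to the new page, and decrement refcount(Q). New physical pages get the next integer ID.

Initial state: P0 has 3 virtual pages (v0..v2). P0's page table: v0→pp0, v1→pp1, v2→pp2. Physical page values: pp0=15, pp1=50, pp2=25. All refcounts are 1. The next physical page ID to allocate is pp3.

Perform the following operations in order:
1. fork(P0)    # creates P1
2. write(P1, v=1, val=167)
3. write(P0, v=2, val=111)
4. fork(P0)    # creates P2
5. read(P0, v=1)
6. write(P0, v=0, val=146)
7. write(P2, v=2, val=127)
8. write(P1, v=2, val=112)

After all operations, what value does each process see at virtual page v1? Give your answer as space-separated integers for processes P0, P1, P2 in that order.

Op 1: fork(P0) -> P1. 3 ppages; refcounts: pp0:2 pp1:2 pp2:2
Op 2: write(P1, v1, 167). refcount(pp1)=2>1 -> COPY to pp3. 4 ppages; refcounts: pp0:2 pp1:1 pp2:2 pp3:1
Op 3: write(P0, v2, 111). refcount(pp2)=2>1 -> COPY to pp4. 5 ppages; refcounts: pp0:2 pp1:1 pp2:1 pp3:1 pp4:1
Op 4: fork(P0) -> P2. 5 ppages; refcounts: pp0:3 pp1:2 pp2:1 pp3:1 pp4:2
Op 5: read(P0, v1) -> 50. No state change.
Op 6: write(P0, v0, 146). refcount(pp0)=3>1 -> COPY to pp5. 6 ppages; refcounts: pp0:2 pp1:2 pp2:1 pp3:1 pp4:2 pp5:1
Op 7: write(P2, v2, 127). refcount(pp4)=2>1 -> COPY to pp6. 7 ppages; refcounts: pp0:2 pp1:2 pp2:1 pp3:1 pp4:1 pp5:1 pp6:1
Op 8: write(P1, v2, 112). refcount(pp2)=1 -> write in place. 7 ppages; refcounts: pp0:2 pp1:2 pp2:1 pp3:1 pp4:1 pp5:1 pp6:1
P0: v1 -> pp1 = 50
P1: v1 -> pp3 = 167
P2: v1 -> pp1 = 50

Answer: 50 167 50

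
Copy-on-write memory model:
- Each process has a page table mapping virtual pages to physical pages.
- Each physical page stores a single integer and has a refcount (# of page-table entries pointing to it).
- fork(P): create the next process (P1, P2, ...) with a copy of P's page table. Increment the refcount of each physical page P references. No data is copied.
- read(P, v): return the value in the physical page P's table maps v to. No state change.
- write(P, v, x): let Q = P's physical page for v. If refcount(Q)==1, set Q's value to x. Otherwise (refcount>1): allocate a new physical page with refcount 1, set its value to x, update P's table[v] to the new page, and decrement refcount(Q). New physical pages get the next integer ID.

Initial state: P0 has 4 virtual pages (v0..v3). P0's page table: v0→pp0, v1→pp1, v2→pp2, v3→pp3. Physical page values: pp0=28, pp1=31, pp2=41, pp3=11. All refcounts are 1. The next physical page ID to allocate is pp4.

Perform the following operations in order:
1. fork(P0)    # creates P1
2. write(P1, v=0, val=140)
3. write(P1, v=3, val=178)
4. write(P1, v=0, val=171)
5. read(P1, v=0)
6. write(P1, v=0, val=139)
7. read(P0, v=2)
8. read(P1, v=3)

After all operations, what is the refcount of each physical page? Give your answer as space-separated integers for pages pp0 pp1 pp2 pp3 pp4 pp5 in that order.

Op 1: fork(P0) -> P1. 4 ppages; refcounts: pp0:2 pp1:2 pp2:2 pp3:2
Op 2: write(P1, v0, 140). refcount(pp0)=2>1 -> COPY to pp4. 5 ppages; refcounts: pp0:1 pp1:2 pp2:2 pp3:2 pp4:1
Op 3: write(P1, v3, 178). refcount(pp3)=2>1 -> COPY to pp5. 6 ppages; refcounts: pp0:1 pp1:2 pp2:2 pp3:1 pp4:1 pp5:1
Op 4: write(P1, v0, 171). refcount(pp4)=1 -> write in place. 6 ppages; refcounts: pp0:1 pp1:2 pp2:2 pp3:1 pp4:1 pp5:1
Op 5: read(P1, v0) -> 171. No state change.
Op 6: write(P1, v0, 139). refcount(pp4)=1 -> write in place. 6 ppages; refcounts: pp0:1 pp1:2 pp2:2 pp3:1 pp4:1 pp5:1
Op 7: read(P0, v2) -> 41. No state change.
Op 8: read(P1, v3) -> 178. No state change.

Answer: 1 2 2 1 1 1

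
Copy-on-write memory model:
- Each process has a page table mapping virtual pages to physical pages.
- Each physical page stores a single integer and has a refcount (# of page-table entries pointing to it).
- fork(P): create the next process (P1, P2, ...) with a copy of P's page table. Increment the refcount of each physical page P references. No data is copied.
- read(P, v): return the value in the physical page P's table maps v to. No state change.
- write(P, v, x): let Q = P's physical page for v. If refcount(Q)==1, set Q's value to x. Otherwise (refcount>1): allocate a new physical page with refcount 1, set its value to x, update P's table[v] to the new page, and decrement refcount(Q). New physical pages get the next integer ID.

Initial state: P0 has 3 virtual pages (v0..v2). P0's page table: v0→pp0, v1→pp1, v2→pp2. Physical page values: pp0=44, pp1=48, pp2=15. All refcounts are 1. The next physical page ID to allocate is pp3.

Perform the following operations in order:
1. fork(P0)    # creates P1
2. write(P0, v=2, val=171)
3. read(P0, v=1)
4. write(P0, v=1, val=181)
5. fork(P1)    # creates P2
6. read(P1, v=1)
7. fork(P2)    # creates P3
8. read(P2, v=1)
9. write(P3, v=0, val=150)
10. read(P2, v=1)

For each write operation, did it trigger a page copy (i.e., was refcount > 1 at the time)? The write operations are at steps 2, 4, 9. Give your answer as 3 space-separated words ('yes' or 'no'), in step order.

Op 1: fork(P0) -> P1. 3 ppages; refcounts: pp0:2 pp1:2 pp2:2
Op 2: write(P0, v2, 171). refcount(pp2)=2>1 -> COPY to pp3. 4 ppages; refcounts: pp0:2 pp1:2 pp2:1 pp3:1
Op 3: read(P0, v1) -> 48. No state change.
Op 4: write(P0, v1, 181). refcount(pp1)=2>1 -> COPY to pp4. 5 ppages; refcounts: pp0:2 pp1:1 pp2:1 pp3:1 pp4:1
Op 5: fork(P1) -> P2. 5 ppages; refcounts: pp0:3 pp1:2 pp2:2 pp3:1 pp4:1
Op 6: read(P1, v1) -> 48. No state change.
Op 7: fork(P2) -> P3. 5 ppages; refcounts: pp0:4 pp1:3 pp2:3 pp3:1 pp4:1
Op 8: read(P2, v1) -> 48. No state change.
Op 9: write(P3, v0, 150). refcount(pp0)=4>1 -> COPY to pp5. 6 ppages; refcounts: pp0:3 pp1:3 pp2:3 pp3:1 pp4:1 pp5:1
Op 10: read(P2, v1) -> 48. No state change.

yes yes yes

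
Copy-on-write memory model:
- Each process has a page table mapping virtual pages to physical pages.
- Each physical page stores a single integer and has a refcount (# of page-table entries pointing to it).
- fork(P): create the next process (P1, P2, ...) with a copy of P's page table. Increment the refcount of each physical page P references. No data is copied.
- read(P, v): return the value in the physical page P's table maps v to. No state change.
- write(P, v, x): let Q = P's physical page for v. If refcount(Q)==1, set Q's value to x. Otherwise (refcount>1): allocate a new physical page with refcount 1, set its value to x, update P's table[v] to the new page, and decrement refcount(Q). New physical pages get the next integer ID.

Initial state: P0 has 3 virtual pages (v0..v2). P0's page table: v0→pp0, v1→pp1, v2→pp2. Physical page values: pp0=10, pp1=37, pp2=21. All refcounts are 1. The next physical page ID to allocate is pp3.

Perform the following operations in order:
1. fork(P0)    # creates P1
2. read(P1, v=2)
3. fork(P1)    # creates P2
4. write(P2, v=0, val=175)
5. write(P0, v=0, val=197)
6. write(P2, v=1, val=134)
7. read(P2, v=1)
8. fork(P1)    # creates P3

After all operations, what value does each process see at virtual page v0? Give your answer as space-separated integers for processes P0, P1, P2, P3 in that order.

Answer: 197 10 175 10

Derivation:
Op 1: fork(P0) -> P1. 3 ppages; refcounts: pp0:2 pp1:2 pp2:2
Op 2: read(P1, v2) -> 21. No state change.
Op 3: fork(P1) -> P2. 3 ppages; refcounts: pp0:3 pp1:3 pp2:3
Op 4: write(P2, v0, 175). refcount(pp0)=3>1 -> COPY to pp3. 4 ppages; refcounts: pp0:2 pp1:3 pp2:3 pp3:1
Op 5: write(P0, v0, 197). refcount(pp0)=2>1 -> COPY to pp4. 5 ppages; refcounts: pp0:1 pp1:3 pp2:3 pp3:1 pp4:1
Op 6: write(P2, v1, 134). refcount(pp1)=3>1 -> COPY to pp5. 6 ppages; refcounts: pp0:1 pp1:2 pp2:3 pp3:1 pp4:1 pp5:1
Op 7: read(P2, v1) -> 134. No state change.
Op 8: fork(P1) -> P3. 6 ppages; refcounts: pp0:2 pp1:3 pp2:4 pp3:1 pp4:1 pp5:1
P0: v0 -> pp4 = 197
P1: v0 -> pp0 = 10
P2: v0 -> pp3 = 175
P3: v0 -> pp0 = 10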